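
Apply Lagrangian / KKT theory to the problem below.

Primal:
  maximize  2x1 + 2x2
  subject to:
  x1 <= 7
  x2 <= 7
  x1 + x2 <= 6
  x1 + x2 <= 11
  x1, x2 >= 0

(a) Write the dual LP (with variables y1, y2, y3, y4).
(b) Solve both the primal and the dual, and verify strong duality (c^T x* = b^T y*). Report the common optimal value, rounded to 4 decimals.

The standard primal-dual pair for 'max c^T x s.t. A x <= b, x >= 0' is:
  Dual:  min b^T y  s.t.  A^T y >= c,  y >= 0.

So the dual LP is:
  minimize  7y1 + 7y2 + 6y3 + 11y4
  subject to:
    y1 + y3 + y4 >= 2
    y2 + y3 + y4 >= 2
    y1, y2, y3, y4 >= 0

Solving the primal: x* = (6, 0).
  primal value c^T x* = 12.
Solving the dual: y* = (0, 0, 2, 0).
  dual value b^T y* = 12.
Strong duality: c^T x* = b^T y*. Confirmed.

12


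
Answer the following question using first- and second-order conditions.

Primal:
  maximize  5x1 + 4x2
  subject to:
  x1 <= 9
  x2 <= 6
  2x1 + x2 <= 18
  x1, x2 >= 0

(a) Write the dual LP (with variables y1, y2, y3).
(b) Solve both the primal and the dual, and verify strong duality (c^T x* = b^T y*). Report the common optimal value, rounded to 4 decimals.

The standard primal-dual pair for 'max c^T x s.t. A x <= b, x >= 0' is:
  Dual:  min b^T y  s.t.  A^T y >= c,  y >= 0.

So the dual LP is:
  minimize  9y1 + 6y2 + 18y3
  subject to:
    y1 + 2y3 >= 5
    y2 + y3 >= 4
    y1, y2, y3 >= 0

Solving the primal: x* = (6, 6).
  primal value c^T x* = 54.
Solving the dual: y* = (0, 1.5, 2.5).
  dual value b^T y* = 54.
Strong duality: c^T x* = b^T y*. Confirmed.

54


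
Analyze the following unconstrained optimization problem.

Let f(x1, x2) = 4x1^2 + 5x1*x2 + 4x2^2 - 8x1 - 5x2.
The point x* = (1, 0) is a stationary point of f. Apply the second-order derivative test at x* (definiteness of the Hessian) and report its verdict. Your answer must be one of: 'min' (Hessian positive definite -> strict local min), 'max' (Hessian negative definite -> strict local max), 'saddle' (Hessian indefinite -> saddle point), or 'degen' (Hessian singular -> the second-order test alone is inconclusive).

Compute the Hessian H = grad^2 f:
  H = [[8, 5], [5, 8]]
Verify stationarity: grad f(x*) = H x* + g = (0, 0).
Eigenvalues of H: 3, 13.
Both eigenvalues > 0, so H is positive definite -> x* is a strict local min.

min


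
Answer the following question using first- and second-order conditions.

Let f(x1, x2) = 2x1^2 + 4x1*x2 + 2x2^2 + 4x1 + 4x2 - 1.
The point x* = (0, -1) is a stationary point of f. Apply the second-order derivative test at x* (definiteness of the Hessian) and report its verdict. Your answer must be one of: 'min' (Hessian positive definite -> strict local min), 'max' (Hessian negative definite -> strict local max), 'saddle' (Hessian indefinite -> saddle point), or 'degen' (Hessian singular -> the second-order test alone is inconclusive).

Compute the Hessian H = grad^2 f:
  H = [[4, 4], [4, 4]]
Verify stationarity: grad f(x*) = H x* + g = (0, 0).
Eigenvalues of H: 0, 8.
H has a zero eigenvalue (singular; positive semidefinite but not definite), so H is neither positive definite, negative definite, nor indefinite. The second-order test alone is inconclusive -> degen.
(Indeed, f is constant along the null direction of H through x*, so x* is not a strict local extremum.)

degen


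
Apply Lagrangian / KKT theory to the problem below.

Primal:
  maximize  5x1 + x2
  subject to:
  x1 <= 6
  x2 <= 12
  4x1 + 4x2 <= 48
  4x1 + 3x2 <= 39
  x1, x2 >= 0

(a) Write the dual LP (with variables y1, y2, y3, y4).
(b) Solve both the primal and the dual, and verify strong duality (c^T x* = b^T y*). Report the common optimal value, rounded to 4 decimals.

The standard primal-dual pair for 'max c^T x s.t. A x <= b, x >= 0' is:
  Dual:  min b^T y  s.t.  A^T y >= c,  y >= 0.

So the dual LP is:
  minimize  6y1 + 12y2 + 48y3 + 39y4
  subject to:
    y1 + 4y3 + 4y4 >= 5
    y2 + 4y3 + 3y4 >= 1
    y1, y2, y3, y4 >= 0

Solving the primal: x* = (6, 5).
  primal value c^T x* = 35.
Solving the dual: y* = (3.6667, 0, 0, 0.3333).
  dual value b^T y* = 35.
Strong duality: c^T x* = b^T y*. Confirmed.

35


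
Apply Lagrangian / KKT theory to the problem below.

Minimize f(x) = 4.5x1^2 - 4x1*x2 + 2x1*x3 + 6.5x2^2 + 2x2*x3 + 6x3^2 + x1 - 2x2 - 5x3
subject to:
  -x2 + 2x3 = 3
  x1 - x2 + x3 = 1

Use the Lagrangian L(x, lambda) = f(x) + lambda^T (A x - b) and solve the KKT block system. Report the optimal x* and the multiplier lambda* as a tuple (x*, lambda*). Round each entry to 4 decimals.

Form the Lagrangian:
  L(x, lambda) = (1/2) x^T Q x + c^T x + lambda^T (A x - b)
Stationarity (grad_x L = 0): Q x + c + A^T lambda = 0.
Primal feasibility: A x = b.

This gives the KKT block system:
  [ Q   A^T ] [ x     ]   [-c ]
  [ A    0  ] [ lambda ] = [ b ]

Solving the linear system:
  x*      = (-0.7536, -0.5072, 1.2464)
  lambda* = (-4.3478, 1.2609)
  f(x*)   = 2.9058

x* = (-0.7536, -0.5072, 1.2464), lambda* = (-4.3478, 1.2609)


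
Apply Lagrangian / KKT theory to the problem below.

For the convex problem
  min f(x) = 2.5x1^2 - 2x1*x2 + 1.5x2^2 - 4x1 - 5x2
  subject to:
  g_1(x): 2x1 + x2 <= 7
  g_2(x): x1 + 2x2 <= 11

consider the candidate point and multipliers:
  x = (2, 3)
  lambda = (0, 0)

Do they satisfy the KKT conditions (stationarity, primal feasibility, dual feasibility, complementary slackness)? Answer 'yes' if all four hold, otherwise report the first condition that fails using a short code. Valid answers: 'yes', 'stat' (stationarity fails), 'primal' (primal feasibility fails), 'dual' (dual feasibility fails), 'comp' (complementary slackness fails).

Gradient of f: grad f(x) = Q x + c = (0, 0)
Constraint values g_i(x) = a_i^T x - b_i:
  g_1((2, 3)) = 0
  g_2((2, 3)) = -3
Stationarity residual: grad f(x) + sum_i lambda_i a_i = (0, 0)
  -> stationarity OK
Primal feasibility (all g_i <= 0): OK
Dual feasibility (all lambda_i >= 0): OK
Complementary slackness (lambda_i * g_i(x) = 0 for all i): OK

Verdict: yes, KKT holds.

yes


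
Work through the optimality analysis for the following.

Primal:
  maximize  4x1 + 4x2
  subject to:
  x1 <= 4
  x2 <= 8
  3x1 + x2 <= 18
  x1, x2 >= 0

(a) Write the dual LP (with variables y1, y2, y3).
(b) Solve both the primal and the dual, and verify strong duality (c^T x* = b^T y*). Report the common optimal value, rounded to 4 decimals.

The standard primal-dual pair for 'max c^T x s.t. A x <= b, x >= 0' is:
  Dual:  min b^T y  s.t.  A^T y >= c,  y >= 0.

So the dual LP is:
  minimize  4y1 + 8y2 + 18y3
  subject to:
    y1 + 3y3 >= 4
    y2 + y3 >= 4
    y1, y2, y3 >= 0

Solving the primal: x* = (3.3333, 8).
  primal value c^T x* = 45.3333.
Solving the dual: y* = (0, 2.6667, 1.3333).
  dual value b^T y* = 45.3333.
Strong duality: c^T x* = b^T y*. Confirmed.

45.3333


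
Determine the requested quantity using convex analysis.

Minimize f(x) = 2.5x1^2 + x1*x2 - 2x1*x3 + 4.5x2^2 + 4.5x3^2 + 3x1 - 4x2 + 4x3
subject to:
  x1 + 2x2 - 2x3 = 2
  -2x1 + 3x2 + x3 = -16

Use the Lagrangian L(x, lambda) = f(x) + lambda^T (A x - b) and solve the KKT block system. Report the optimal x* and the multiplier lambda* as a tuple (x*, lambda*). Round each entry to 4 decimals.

Form the Lagrangian:
  L(x, lambda) = (1/2) x^T Q x + c^T x + lambda^T (A x - b)
Stationarity (grad_x L = 0): Q x + c + A^T lambda = 0.
Primal feasibility: A x = b.

This gives the KKT block system:
  [ Q   A^T ] [ x     ]   [-c ]
  [ A    0  ] [ lambda ] = [ b ]

Solving the linear system:
  x*      = (3.7778, -2.3333, -1.4444)
  lambda* = (-3.5556, 9.4444)
  f(x*)   = 86.5556

x* = (3.7778, -2.3333, -1.4444), lambda* = (-3.5556, 9.4444)


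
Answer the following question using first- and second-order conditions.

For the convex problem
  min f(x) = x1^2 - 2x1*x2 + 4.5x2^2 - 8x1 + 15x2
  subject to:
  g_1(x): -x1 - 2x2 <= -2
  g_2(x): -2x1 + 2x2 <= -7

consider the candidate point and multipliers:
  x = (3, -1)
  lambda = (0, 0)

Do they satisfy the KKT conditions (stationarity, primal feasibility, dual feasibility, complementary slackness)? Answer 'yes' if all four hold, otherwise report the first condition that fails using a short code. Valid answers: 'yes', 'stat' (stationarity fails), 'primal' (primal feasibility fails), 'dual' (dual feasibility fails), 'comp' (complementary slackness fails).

Gradient of f: grad f(x) = Q x + c = (0, 0)
Constraint values g_i(x) = a_i^T x - b_i:
  g_1((3, -1)) = 1
  g_2((3, -1)) = -1
Stationarity residual: grad f(x) + sum_i lambda_i a_i = (0, 0)
  -> stationarity OK
Primal feasibility (all g_i <= 0): FAILS
Dual feasibility (all lambda_i >= 0): OK
Complementary slackness (lambda_i * g_i(x) = 0 for all i): OK

Verdict: the first failing condition is primal_feasibility -> primal.

primal


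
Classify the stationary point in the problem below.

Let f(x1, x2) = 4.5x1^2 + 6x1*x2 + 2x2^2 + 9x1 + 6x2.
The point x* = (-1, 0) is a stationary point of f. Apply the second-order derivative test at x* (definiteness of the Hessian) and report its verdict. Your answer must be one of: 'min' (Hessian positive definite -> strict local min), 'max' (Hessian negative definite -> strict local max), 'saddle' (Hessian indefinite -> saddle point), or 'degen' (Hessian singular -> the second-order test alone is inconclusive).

Compute the Hessian H = grad^2 f:
  H = [[9, 6], [6, 4]]
Verify stationarity: grad f(x*) = H x* + g = (0, 0).
Eigenvalues of H: 0, 13.
H has a zero eigenvalue (singular; positive semidefinite but not definite), so H is neither positive definite, negative definite, nor indefinite. The second-order test alone is inconclusive -> degen.
(Indeed, f is constant along the null direction of H through x*, so x* is not a strict local extremum.)

degen


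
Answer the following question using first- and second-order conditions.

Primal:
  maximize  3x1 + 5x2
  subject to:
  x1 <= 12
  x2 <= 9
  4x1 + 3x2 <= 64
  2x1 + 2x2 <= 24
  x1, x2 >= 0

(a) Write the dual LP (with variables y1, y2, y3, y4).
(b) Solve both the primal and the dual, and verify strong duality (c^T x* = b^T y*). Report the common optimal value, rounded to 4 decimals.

The standard primal-dual pair for 'max c^T x s.t. A x <= b, x >= 0' is:
  Dual:  min b^T y  s.t.  A^T y >= c,  y >= 0.

So the dual LP is:
  minimize  12y1 + 9y2 + 64y3 + 24y4
  subject to:
    y1 + 4y3 + 2y4 >= 3
    y2 + 3y3 + 2y4 >= 5
    y1, y2, y3, y4 >= 0

Solving the primal: x* = (3, 9).
  primal value c^T x* = 54.
Solving the dual: y* = (0, 2, 0, 1.5).
  dual value b^T y* = 54.
Strong duality: c^T x* = b^T y*. Confirmed.

54


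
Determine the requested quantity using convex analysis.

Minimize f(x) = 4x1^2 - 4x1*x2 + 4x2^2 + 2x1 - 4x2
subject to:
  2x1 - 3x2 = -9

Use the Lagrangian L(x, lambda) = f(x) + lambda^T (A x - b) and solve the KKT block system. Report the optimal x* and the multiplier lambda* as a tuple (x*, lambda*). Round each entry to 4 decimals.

Form the Lagrangian:
  L(x, lambda) = (1/2) x^T Q x + c^T x + lambda^T (A x - b)
Stationarity (grad_x L = 0): Q x + c + A^T lambda = 0.
Primal feasibility: A x = b.

This gives the KKT block system:
  [ Q   A^T ] [ x     ]   [-c ]
  [ A    0  ] [ lambda ] = [ b ]

Solving the linear system:
  x*      = (-0.5357, 2.6429)
  lambda* = (6.4286)
  f(x*)   = 23.1071

x* = (-0.5357, 2.6429), lambda* = (6.4286)


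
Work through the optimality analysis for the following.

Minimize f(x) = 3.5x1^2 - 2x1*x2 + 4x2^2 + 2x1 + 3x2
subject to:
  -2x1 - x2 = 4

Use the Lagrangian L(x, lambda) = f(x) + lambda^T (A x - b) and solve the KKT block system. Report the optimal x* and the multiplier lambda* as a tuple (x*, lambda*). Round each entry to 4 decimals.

Form the Lagrangian:
  L(x, lambda) = (1/2) x^T Q x + c^T x + lambda^T (A x - b)
Stationarity (grad_x L = 0): Q x + c + A^T lambda = 0.
Primal feasibility: A x = b.

This gives the KKT block system:
  [ Q   A^T ] [ x     ]   [-c ]
  [ A    0  ] [ lambda ] = [ b ]

Solving the linear system:
  x*      = (-1.4468, -1.1064)
  lambda* = (-2.9574)
  f(x*)   = 2.8085

x* = (-1.4468, -1.1064), lambda* = (-2.9574)


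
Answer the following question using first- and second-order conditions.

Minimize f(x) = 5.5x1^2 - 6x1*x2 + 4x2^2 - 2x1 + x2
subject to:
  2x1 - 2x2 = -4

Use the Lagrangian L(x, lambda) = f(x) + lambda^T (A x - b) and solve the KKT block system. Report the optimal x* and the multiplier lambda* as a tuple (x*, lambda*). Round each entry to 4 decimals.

Form the Lagrangian:
  L(x, lambda) = (1/2) x^T Q x + c^T x + lambda^T (A x - b)
Stationarity (grad_x L = 0): Q x + c + A^T lambda = 0.
Primal feasibility: A x = b.

This gives the KKT block system:
  [ Q   A^T ] [ x     ]   [-c ]
  [ A    0  ] [ lambda ] = [ b ]

Solving the linear system:
  x*      = (-0.4286, 1.5714)
  lambda* = (8.0714)
  f(x*)   = 17.3571

x* = (-0.4286, 1.5714), lambda* = (8.0714)


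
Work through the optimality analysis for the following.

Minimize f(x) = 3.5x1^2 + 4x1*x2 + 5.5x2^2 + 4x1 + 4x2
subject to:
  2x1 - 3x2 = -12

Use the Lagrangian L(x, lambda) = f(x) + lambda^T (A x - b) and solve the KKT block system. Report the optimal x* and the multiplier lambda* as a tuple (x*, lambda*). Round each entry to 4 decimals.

Form the Lagrangian:
  L(x, lambda) = (1/2) x^T Q x + c^T x + lambda^T (A x - b)
Stationarity (grad_x L = 0): Q x + c + A^T lambda = 0.
Primal feasibility: A x = b.

This gives the KKT block system:
  [ Q   A^T ] [ x     ]   [-c ]
  [ A    0  ] [ lambda ] = [ b ]

Solving the linear system:
  x*      = (-3.0194, 1.9871)
  lambda* = (4.5935)
  f(x*)   = 25.4968

x* = (-3.0194, 1.9871), lambda* = (4.5935)


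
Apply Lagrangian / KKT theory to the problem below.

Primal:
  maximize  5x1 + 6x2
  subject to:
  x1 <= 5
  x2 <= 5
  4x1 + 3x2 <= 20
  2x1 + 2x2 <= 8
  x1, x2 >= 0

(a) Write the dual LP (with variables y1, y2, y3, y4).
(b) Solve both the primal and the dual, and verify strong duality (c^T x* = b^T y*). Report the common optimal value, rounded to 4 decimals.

The standard primal-dual pair for 'max c^T x s.t. A x <= b, x >= 0' is:
  Dual:  min b^T y  s.t.  A^T y >= c,  y >= 0.

So the dual LP is:
  minimize  5y1 + 5y2 + 20y3 + 8y4
  subject to:
    y1 + 4y3 + 2y4 >= 5
    y2 + 3y3 + 2y4 >= 6
    y1, y2, y3, y4 >= 0

Solving the primal: x* = (0, 4).
  primal value c^T x* = 24.
Solving the dual: y* = (0, 0, 0, 3).
  dual value b^T y* = 24.
Strong duality: c^T x* = b^T y*. Confirmed.

24


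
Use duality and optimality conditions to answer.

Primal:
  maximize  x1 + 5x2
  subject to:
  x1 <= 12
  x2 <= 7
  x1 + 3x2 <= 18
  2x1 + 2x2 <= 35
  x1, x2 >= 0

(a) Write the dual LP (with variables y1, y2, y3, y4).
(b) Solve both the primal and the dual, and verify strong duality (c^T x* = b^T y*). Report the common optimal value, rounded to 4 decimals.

The standard primal-dual pair for 'max c^T x s.t. A x <= b, x >= 0' is:
  Dual:  min b^T y  s.t.  A^T y >= c,  y >= 0.

So the dual LP is:
  minimize  12y1 + 7y2 + 18y3 + 35y4
  subject to:
    y1 + y3 + 2y4 >= 1
    y2 + 3y3 + 2y4 >= 5
    y1, y2, y3, y4 >= 0

Solving the primal: x* = (0, 6).
  primal value c^T x* = 30.
Solving the dual: y* = (0, 0, 1.6667, 0).
  dual value b^T y* = 30.
Strong duality: c^T x* = b^T y*. Confirmed.

30


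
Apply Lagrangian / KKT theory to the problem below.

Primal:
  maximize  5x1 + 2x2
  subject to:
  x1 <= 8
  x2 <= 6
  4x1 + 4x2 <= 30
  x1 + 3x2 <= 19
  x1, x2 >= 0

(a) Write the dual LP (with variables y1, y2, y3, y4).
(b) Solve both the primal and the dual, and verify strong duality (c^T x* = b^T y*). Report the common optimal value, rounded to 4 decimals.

The standard primal-dual pair for 'max c^T x s.t. A x <= b, x >= 0' is:
  Dual:  min b^T y  s.t.  A^T y >= c,  y >= 0.

So the dual LP is:
  minimize  8y1 + 6y2 + 30y3 + 19y4
  subject to:
    y1 + 4y3 + y4 >= 5
    y2 + 4y3 + 3y4 >= 2
    y1, y2, y3, y4 >= 0

Solving the primal: x* = (7.5, 0).
  primal value c^T x* = 37.5.
Solving the dual: y* = (0, 0, 1.25, 0).
  dual value b^T y* = 37.5.
Strong duality: c^T x* = b^T y*. Confirmed.

37.5


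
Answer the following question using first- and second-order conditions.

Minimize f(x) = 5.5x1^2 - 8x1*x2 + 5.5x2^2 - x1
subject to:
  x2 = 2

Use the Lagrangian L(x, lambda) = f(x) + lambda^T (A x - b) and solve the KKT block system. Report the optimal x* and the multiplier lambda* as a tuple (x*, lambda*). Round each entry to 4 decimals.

Form the Lagrangian:
  L(x, lambda) = (1/2) x^T Q x + c^T x + lambda^T (A x - b)
Stationarity (grad_x L = 0): Q x + c + A^T lambda = 0.
Primal feasibility: A x = b.

This gives the KKT block system:
  [ Q   A^T ] [ x     ]   [-c ]
  [ A    0  ] [ lambda ] = [ b ]

Solving the linear system:
  x*      = (1.5455, 2)
  lambda* = (-9.6364)
  f(x*)   = 8.8636

x* = (1.5455, 2), lambda* = (-9.6364)


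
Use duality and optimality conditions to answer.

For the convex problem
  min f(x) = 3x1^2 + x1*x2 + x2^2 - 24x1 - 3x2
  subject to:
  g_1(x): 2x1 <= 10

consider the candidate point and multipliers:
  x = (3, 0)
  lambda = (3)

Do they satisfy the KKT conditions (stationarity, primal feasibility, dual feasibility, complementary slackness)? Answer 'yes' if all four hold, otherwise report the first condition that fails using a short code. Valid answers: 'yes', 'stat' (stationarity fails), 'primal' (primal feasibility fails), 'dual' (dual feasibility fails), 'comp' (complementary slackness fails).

Gradient of f: grad f(x) = Q x + c = (-6, 0)
Constraint values g_i(x) = a_i^T x - b_i:
  g_1((3, 0)) = -4
Stationarity residual: grad f(x) + sum_i lambda_i a_i = (0, 0)
  -> stationarity OK
Primal feasibility (all g_i <= 0): OK
Dual feasibility (all lambda_i >= 0): OK
Complementary slackness (lambda_i * g_i(x) = 0 for all i): FAILS

Verdict: the first failing condition is complementary_slackness -> comp.

comp


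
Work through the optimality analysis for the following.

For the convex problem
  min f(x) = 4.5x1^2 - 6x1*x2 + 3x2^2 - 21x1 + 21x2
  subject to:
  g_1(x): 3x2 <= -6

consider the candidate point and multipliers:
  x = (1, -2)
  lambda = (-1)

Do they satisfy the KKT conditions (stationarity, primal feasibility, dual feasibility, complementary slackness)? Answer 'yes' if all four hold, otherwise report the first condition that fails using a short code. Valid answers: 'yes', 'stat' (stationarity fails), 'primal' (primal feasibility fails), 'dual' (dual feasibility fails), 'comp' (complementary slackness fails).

Gradient of f: grad f(x) = Q x + c = (0, 3)
Constraint values g_i(x) = a_i^T x - b_i:
  g_1((1, -2)) = 0
Stationarity residual: grad f(x) + sum_i lambda_i a_i = (0, 0)
  -> stationarity OK
Primal feasibility (all g_i <= 0): OK
Dual feasibility (all lambda_i >= 0): FAILS
Complementary slackness (lambda_i * g_i(x) = 0 for all i): OK

Verdict: the first failing condition is dual_feasibility -> dual.

dual


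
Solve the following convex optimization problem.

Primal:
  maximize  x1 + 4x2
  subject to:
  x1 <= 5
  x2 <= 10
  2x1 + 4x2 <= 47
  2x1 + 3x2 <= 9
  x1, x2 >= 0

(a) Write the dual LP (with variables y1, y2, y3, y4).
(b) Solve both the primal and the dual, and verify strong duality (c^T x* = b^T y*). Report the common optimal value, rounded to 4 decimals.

The standard primal-dual pair for 'max c^T x s.t. A x <= b, x >= 0' is:
  Dual:  min b^T y  s.t.  A^T y >= c,  y >= 0.

So the dual LP is:
  minimize  5y1 + 10y2 + 47y3 + 9y4
  subject to:
    y1 + 2y3 + 2y4 >= 1
    y2 + 4y3 + 3y4 >= 4
    y1, y2, y3, y4 >= 0

Solving the primal: x* = (0, 3).
  primal value c^T x* = 12.
Solving the dual: y* = (0, 0, 0, 1.3333).
  dual value b^T y* = 12.
Strong duality: c^T x* = b^T y*. Confirmed.

12


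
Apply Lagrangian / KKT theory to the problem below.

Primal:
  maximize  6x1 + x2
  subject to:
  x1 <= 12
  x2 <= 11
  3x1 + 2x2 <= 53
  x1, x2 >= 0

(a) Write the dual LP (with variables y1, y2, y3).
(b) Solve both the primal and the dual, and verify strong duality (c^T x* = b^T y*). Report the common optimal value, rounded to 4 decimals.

The standard primal-dual pair for 'max c^T x s.t. A x <= b, x >= 0' is:
  Dual:  min b^T y  s.t.  A^T y >= c,  y >= 0.

So the dual LP is:
  minimize  12y1 + 11y2 + 53y3
  subject to:
    y1 + 3y3 >= 6
    y2 + 2y3 >= 1
    y1, y2, y3 >= 0

Solving the primal: x* = (12, 8.5).
  primal value c^T x* = 80.5.
Solving the dual: y* = (4.5, 0, 0.5).
  dual value b^T y* = 80.5.
Strong duality: c^T x* = b^T y*. Confirmed.

80.5


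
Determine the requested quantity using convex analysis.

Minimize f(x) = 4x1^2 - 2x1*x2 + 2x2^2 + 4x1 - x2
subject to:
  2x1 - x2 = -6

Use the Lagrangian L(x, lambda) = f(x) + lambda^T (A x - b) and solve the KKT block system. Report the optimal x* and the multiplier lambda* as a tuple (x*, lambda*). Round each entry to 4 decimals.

Form the Lagrangian:
  L(x, lambda) = (1/2) x^T Q x + c^T x + lambda^T (A x - b)
Stationarity (grad_x L = 0): Q x + c + A^T lambda = 0.
Primal feasibility: A x = b.

This gives the KKT block system:
  [ Q   A^T ] [ x     ]   [-c ]
  [ A    0  ] [ lambda ] = [ b ]

Solving the linear system:
  x*      = (-2.375, 1.25)
  lambda* = (8.75)
  f(x*)   = 20.875

x* = (-2.375, 1.25), lambda* = (8.75)


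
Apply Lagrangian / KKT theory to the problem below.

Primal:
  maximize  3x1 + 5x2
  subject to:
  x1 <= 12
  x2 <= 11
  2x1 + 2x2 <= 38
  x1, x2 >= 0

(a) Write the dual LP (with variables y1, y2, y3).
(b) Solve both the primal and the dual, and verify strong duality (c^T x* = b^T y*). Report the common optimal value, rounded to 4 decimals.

The standard primal-dual pair for 'max c^T x s.t. A x <= b, x >= 0' is:
  Dual:  min b^T y  s.t.  A^T y >= c,  y >= 0.

So the dual LP is:
  minimize  12y1 + 11y2 + 38y3
  subject to:
    y1 + 2y3 >= 3
    y2 + 2y3 >= 5
    y1, y2, y3 >= 0

Solving the primal: x* = (8, 11).
  primal value c^T x* = 79.
Solving the dual: y* = (0, 2, 1.5).
  dual value b^T y* = 79.
Strong duality: c^T x* = b^T y*. Confirmed.

79


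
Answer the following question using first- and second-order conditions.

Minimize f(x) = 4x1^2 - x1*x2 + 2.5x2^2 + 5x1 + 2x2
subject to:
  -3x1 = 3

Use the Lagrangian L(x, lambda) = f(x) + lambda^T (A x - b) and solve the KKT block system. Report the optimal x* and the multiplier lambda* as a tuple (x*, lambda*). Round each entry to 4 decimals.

Form the Lagrangian:
  L(x, lambda) = (1/2) x^T Q x + c^T x + lambda^T (A x - b)
Stationarity (grad_x L = 0): Q x + c + A^T lambda = 0.
Primal feasibility: A x = b.

This gives the KKT block system:
  [ Q   A^T ] [ x     ]   [-c ]
  [ A    0  ] [ lambda ] = [ b ]

Solving the linear system:
  x*      = (-1, -0.6)
  lambda* = (-0.8)
  f(x*)   = -1.9

x* = (-1, -0.6), lambda* = (-0.8)


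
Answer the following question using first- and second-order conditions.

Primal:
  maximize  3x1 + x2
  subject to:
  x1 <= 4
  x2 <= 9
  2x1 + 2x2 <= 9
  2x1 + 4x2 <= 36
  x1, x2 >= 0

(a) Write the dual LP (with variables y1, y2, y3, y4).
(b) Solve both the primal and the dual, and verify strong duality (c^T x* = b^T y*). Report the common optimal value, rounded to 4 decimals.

The standard primal-dual pair for 'max c^T x s.t. A x <= b, x >= 0' is:
  Dual:  min b^T y  s.t.  A^T y >= c,  y >= 0.

So the dual LP is:
  minimize  4y1 + 9y2 + 9y3 + 36y4
  subject to:
    y1 + 2y3 + 2y4 >= 3
    y2 + 2y3 + 4y4 >= 1
    y1, y2, y3, y4 >= 0

Solving the primal: x* = (4, 0.5).
  primal value c^T x* = 12.5.
Solving the dual: y* = (2, 0, 0.5, 0).
  dual value b^T y* = 12.5.
Strong duality: c^T x* = b^T y*. Confirmed.

12.5


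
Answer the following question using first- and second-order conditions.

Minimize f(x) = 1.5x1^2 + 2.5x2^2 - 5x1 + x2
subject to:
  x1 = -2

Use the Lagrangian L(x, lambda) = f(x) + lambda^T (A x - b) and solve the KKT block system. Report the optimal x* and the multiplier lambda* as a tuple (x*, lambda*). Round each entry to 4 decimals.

Form the Lagrangian:
  L(x, lambda) = (1/2) x^T Q x + c^T x + lambda^T (A x - b)
Stationarity (grad_x L = 0): Q x + c + A^T lambda = 0.
Primal feasibility: A x = b.

This gives the KKT block system:
  [ Q   A^T ] [ x     ]   [-c ]
  [ A    0  ] [ lambda ] = [ b ]

Solving the linear system:
  x*      = (-2, -0.2)
  lambda* = (11)
  f(x*)   = 15.9

x* = (-2, -0.2), lambda* = (11)


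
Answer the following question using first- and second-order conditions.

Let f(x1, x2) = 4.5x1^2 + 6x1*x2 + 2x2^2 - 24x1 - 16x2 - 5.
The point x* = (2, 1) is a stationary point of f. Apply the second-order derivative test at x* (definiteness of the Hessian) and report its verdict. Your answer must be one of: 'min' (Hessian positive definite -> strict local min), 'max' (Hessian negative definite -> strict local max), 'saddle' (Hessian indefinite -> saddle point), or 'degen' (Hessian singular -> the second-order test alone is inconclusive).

Compute the Hessian H = grad^2 f:
  H = [[9, 6], [6, 4]]
Verify stationarity: grad f(x*) = H x* + g = (0, 0).
Eigenvalues of H: 0, 13.
H has a zero eigenvalue (singular; positive semidefinite but not definite), so H is neither positive definite, negative definite, nor indefinite. The second-order test alone is inconclusive -> degen.
(Indeed, f is constant along the null direction of H through x*, so x* is not a strict local extremum.)

degen


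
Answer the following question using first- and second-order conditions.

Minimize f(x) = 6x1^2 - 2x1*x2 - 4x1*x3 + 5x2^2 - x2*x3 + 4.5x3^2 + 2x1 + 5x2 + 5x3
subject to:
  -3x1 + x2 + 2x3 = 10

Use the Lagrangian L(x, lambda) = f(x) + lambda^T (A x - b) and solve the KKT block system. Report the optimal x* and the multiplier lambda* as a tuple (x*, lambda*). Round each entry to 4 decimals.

Form the Lagrangian:
  L(x, lambda) = (1/2) x^T Q x + c^T x + lambda^T (A x - b)
Stationarity (grad_x L = 0): Q x + c + A^T lambda = 0.
Primal feasibility: A x = b.

This gives the KKT block system:
  [ Q   A^T ] [ x     ]   [-c ]
  [ A    0  ] [ lambda ] = [ b ]

Solving the linear system:
  x*      = (-2.7416, 0.1798, 0.7978)
  lambda* = (-11.4831)
  f(x*)   = 57.118

x* = (-2.7416, 0.1798, 0.7978), lambda* = (-11.4831)


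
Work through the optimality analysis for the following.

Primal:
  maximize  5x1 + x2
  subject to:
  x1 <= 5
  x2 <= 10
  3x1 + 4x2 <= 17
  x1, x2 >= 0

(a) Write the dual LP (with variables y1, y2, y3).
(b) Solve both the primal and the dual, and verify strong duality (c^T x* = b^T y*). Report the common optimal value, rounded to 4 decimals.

The standard primal-dual pair for 'max c^T x s.t. A x <= b, x >= 0' is:
  Dual:  min b^T y  s.t.  A^T y >= c,  y >= 0.

So the dual LP is:
  minimize  5y1 + 10y2 + 17y3
  subject to:
    y1 + 3y3 >= 5
    y2 + 4y3 >= 1
    y1, y2, y3 >= 0

Solving the primal: x* = (5, 0.5).
  primal value c^T x* = 25.5.
Solving the dual: y* = (4.25, 0, 0.25).
  dual value b^T y* = 25.5.
Strong duality: c^T x* = b^T y*. Confirmed.

25.5


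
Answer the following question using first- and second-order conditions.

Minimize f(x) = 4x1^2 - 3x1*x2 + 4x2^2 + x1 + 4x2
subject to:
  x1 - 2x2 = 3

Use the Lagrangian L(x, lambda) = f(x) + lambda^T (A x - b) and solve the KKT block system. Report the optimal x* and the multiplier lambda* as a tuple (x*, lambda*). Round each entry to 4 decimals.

Form the Lagrangian:
  L(x, lambda) = (1/2) x^T Q x + c^T x + lambda^T (A x - b)
Stationarity (grad_x L = 0): Q x + c + A^T lambda = 0.
Primal feasibility: A x = b.

This gives the KKT block system:
  [ Q   A^T ] [ x     ]   [-c ]
  [ A    0  ] [ lambda ] = [ b ]

Solving the linear system:
  x*      = (-0.2143, -1.6071)
  lambda* = (-4.1071)
  f(x*)   = 2.8393

x* = (-0.2143, -1.6071), lambda* = (-4.1071)


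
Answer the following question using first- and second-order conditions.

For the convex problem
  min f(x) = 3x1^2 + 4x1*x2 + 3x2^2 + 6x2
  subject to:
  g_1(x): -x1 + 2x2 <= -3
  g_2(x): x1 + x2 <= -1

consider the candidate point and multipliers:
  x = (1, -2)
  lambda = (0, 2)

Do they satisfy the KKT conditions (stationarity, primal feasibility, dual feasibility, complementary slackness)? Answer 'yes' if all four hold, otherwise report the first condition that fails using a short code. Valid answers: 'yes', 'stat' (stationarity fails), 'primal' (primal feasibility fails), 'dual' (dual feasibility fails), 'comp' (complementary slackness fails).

Gradient of f: grad f(x) = Q x + c = (-2, -2)
Constraint values g_i(x) = a_i^T x - b_i:
  g_1((1, -2)) = -2
  g_2((1, -2)) = 0
Stationarity residual: grad f(x) + sum_i lambda_i a_i = (0, 0)
  -> stationarity OK
Primal feasibility (all g_i <= 0): OK
Dual feasibility (all lambda_i >= 0): OK
Complementary slackness (lambda_i * g_i(x) = 0 for all i): OK

Verdict: yes, KKT holds.

yes


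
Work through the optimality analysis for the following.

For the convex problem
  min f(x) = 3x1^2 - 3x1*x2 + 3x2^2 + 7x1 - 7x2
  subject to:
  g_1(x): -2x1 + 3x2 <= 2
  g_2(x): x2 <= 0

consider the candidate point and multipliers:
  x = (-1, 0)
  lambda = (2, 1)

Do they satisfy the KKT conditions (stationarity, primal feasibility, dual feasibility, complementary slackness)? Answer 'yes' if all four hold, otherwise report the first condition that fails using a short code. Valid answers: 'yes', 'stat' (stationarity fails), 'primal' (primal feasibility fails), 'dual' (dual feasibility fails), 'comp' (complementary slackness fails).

Gradient of f: grad f(x) = Q x + c = (1, -4)
Constraint values g_i(x) = a_i^T x - b_i:
  g_1((-1, 0)) = 0
  g_2((-1, 0)) = 0
Stationarity residual: grad f(x) + sum_i lambda_i a_i = (-3, 3)
  -> stationarity FAILS
Primal feasibility (all g_i <= 0): OK
Dual feasibility (all lambda_i >= 0): OK
Complementary slackness (lambda_i * g_i(x) = 0 for all i): OK

Verdict: the first failing condition is stationarity -> stat.

stat


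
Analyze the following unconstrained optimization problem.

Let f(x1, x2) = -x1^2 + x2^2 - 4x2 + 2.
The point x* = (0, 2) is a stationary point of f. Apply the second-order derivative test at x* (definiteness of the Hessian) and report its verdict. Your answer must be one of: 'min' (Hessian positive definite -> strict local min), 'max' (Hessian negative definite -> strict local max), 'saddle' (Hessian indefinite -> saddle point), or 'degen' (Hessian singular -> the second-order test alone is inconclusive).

Compute the Hessian H = grad^2 f:
  H = [[-2, 0], [0, 2]]
Verify stationarity: grad f(x*) = H x* + g = (0, 0).
Eigenvalues of H: -2, 2.
Eigenvalues have mixed signs, so H is indefinite -> x* is a saddle point.

saddle


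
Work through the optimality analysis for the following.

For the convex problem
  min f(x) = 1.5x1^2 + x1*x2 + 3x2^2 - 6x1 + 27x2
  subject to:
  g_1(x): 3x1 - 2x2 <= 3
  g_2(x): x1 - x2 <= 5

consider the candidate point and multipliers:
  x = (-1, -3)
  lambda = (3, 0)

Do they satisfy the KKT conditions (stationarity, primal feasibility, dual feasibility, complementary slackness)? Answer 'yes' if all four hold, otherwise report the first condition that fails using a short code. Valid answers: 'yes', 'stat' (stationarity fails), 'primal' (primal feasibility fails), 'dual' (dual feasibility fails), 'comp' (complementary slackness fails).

Gradient of f: grad f(x) = Q x + c = (-12, 8)
Constraint values g_i(x) = a_i^T x - b_i:
  g_1((-1, -3)) = 0
  g_2((-1, -3)) = -3
Stationarity residual: grad f(x) + sum_i lambda_i a_i = (-3, 2)
  -> stationarity FAILS
Primal feasibility (all g_i <= 0): OK
Dual feasibility (all lambda_i >= 0): OK
Complementary slackness (lambda_i * g_i(x) = 0 for all i): OK

Verdict: the first failing condition is stationarity -> stat.

stat


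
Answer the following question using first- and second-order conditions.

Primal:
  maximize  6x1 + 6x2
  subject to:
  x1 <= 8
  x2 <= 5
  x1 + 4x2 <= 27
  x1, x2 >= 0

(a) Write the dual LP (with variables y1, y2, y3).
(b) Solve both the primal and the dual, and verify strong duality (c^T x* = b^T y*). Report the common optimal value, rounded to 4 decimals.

The standard primal-dual pair for 'max c^T x s.t. A x <= b, x >= 0' is:
  Dual:  min b^T y  s.t.  A^T y >= c,  y >= 0.

So the dual LP is:
  minimize  8y1 + 5y2 + 27y3
  subject to:
    y1 + y3 >= 6
    y2 + 4y3 >= 6
    y1, y2, y3 >= 0

Solving the primal: x* = (8, 4.75).
  primal value c^T x* = 76.5.
Solving the dual: y* = (4.5, 0, 1.5).
  dual value b^T y* = 76.5.
Strong duality: c^T x* = b^T y*. Confirmed.

76.5


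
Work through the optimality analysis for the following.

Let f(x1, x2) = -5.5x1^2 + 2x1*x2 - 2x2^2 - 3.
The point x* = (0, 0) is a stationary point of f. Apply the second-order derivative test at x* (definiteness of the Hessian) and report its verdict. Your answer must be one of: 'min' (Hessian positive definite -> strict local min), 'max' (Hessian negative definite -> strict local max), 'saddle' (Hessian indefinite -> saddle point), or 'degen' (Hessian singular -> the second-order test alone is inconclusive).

Compute the Hessian H = grad^2 f:
  H = [[-11, 2], [2, -4]]
Verify stationarity: grad f(x*) = H x* + g = (0, 0).
Eigenvalues of H: -11.5311, -3.4689.
Both eigenvalues < 0, so H is negative definite -> x* is a strict local max.

max


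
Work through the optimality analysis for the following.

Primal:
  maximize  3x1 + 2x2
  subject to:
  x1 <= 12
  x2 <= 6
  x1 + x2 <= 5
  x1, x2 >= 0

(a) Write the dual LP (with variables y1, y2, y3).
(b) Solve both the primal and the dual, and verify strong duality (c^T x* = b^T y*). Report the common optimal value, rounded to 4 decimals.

The standard primal-dual pair for 'max c^T x s.t. A x <= b, x >= 0' is:
  Dual:  min b^T y  s.t.  A^T y >= c,  y >= 0.

So the dual LP is:
  minimize  12y1 + 6y2 + 5y3
  subject to:
    y1 + y3 >= 3
    y2 + y3 >= 2
    y1, y2, y3 >= 0

Solving the primal: x* = (5, 0).
  primal value c^T x* = 15.
Solving the dual: y* = (0, 0, 3).
  dual value b^T y* = 15.
Strong duality: c^T x* = b^T y*. Confirmed.

15


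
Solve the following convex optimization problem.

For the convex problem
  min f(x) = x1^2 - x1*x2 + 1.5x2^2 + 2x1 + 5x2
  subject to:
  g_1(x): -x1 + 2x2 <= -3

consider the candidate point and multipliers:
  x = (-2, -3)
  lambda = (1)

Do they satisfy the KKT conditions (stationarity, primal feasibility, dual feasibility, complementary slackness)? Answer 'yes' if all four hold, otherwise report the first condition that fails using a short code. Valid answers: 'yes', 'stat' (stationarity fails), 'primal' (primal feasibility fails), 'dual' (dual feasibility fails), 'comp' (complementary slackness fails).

Gradient of f: grad f(x) = Q x + c = (1, -2)
Constraint values g_i(x) = a_i^T x - b_i:
  g_1((-2, -3)) = -1
Stationarity residual: grad f(x) + sum_i lambda_i a_i = (0, 0)
  -> stationarity OK
Primal feasibility (all g_i <= 0): OK
Dual feasibility (all lambda_i >= 0): OK
Complementary slackness (lambda_i * g_i(x) = 0 for all i): FAILS

Verdict: the first failing condition is complementary_slackness -> comp.

comp


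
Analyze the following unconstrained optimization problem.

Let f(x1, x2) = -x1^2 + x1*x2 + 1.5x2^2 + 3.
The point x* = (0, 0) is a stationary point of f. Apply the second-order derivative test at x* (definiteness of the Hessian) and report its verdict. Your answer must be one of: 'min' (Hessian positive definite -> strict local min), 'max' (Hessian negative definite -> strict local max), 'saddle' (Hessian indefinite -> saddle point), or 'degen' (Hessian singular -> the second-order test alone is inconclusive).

Compute the Hessian H = grad^2 f:
  H = [[-2, 1], [1, 3]]
Verify stationarity: grad f(x*) = H x* + g = (0, 0).
Eigenvalues of H: -2.1926, 3.1926.
Eigenvalues have mixed signs, so H is indefinite -> x* is a saddle point.

saddle


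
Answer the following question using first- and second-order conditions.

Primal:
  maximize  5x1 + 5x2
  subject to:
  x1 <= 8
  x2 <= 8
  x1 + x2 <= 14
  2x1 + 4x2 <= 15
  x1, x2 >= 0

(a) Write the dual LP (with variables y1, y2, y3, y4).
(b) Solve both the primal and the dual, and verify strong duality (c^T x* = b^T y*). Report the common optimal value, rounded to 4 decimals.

The standard primal-dual pair for 'max c^T x s.t. A x <= b, x >= 0' is:
  Dual:  min b^T y  s.t.  A^T y >= c,  y >= 0.

So the dual LP is:
  minimize  8y1 + 8y2 + 14y3 + 15y4
  subject to:
    y1 + y3 + 2y4 >= 5
    y2 + y3 + 4y4 >= 5
    y1, y2, y3, y4 >= 0

Solving the primal: x* = (7.5, 0).
  primal value c^T x* = 37.5.
Solving the dual: y* = (0, 0, 0, 2.5).
  dual value b^T y* = 37.5.
Strong duality: c^T x* = b^T y*. Confirmed.

37.5


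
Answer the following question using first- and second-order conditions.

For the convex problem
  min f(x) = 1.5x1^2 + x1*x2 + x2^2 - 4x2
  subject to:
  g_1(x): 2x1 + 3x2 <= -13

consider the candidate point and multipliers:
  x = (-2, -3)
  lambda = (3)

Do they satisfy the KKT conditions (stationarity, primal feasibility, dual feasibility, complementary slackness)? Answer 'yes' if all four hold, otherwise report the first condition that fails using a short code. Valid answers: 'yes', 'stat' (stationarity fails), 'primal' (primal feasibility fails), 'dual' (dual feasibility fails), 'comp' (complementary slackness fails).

Gradient of f: grad f(x) = Q x + c = (-9, -12)
Constraint values g_i(x) = a_i^T x - b_i:
  g_1((-2, -3)) = 0
Stationarity residual: grad f(x) + sum_i lambda_i a_i = (-3, -3)
  -> stationarity FAILS
Primal feasibility (all g_i <= 0): OK
Dual feasibility (all lambda_i >= 0): OK
Complementary slackness (lambda_i * g_i(x) = 0 for all i): OK

Verdict: the first failing condition is stationarity -> stat.

stat


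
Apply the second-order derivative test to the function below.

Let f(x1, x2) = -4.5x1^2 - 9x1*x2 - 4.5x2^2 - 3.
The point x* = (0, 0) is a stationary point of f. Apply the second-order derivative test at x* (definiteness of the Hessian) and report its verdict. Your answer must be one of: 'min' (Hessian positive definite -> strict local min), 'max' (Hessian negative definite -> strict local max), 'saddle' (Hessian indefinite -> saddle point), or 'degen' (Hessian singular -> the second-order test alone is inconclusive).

Compute the Hessian H = grad^2 f:
  H = [[-9, -9], [-9, -9]]
Verify stationarity: grad f(x*) = H x* + g = (0, 0).
Eigenvalues of H: -18, 0.
H has a zero eigenvalue (singular; negative semidefinite but not definite), so H is neither positive definite, negative definite, nor indefinite. The second-order test alone is inconclusive -> degen.
(Indeed, f is constant along the null direction of H through x*, so x* is not a strict local extremum.)

degen


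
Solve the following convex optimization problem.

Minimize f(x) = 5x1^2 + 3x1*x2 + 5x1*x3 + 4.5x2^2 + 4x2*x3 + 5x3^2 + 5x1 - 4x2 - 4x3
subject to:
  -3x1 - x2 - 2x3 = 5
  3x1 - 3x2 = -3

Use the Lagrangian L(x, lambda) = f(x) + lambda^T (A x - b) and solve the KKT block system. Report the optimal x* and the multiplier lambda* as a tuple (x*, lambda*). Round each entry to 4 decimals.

Form the Lagrangian:
  L(x, lambda) = (1/2) x^T Q x + c^T x + lambda^T (A x - b)
Stationarity (grad_x L = 0): Q x + c + A^T lambda = 0.
Primal feasibility: A x = b.

This gives the KKT block system:
  [ Q   A^T ] [ x     ]   [-c ]
  [ A    0  ] [ lambda ] = [ b ]

Solving the linear system:
  x*      = (-1.5862, -0.5862, 0.1724)
  lambda* = (-6.2759, -2.3563)
  f(x*)   = 9.0172

x* = (-1.5862, -0.5862, 0.1724), lambda* = (-6.2759, -2.3563)


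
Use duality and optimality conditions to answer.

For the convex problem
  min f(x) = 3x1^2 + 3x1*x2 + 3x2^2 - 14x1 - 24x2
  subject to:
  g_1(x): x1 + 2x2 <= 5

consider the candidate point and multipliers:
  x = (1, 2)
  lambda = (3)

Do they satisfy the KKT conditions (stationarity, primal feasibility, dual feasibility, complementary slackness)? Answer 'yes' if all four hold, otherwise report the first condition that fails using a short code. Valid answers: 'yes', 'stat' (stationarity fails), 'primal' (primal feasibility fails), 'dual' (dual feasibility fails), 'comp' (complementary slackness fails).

Gradient of f: grad f(x) = Q x + c = (-2, -9)
Constraint values g_i(x) = a_i^T x - b_i:
  g_1((1, 2)) = 0
Stationarity residual: grad f(x) + sum_i lambda_i a_i = (1, -3)
  -> stationarity FAILS
Primal feasibility (all g_i <= 0): OK
Dual feasibility (all lambda_i >= 0): OK
Complementary slackness (lambda_i * g_i(x) = 0 for all i): OK

Verdict: the first failing condition is stationarity -> stat.

stat


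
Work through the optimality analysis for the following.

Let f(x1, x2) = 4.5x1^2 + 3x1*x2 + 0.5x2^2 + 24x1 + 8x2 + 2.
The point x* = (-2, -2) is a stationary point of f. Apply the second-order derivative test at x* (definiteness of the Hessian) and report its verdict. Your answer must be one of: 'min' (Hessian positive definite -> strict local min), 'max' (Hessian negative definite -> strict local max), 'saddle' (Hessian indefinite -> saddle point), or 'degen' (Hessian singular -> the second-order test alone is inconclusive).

Compute the Hessian H = grad^2 f:
  H = [[9, 3], [3, 1]]
Verify stationarity: grad f(x*) = H x* + g = (0, 0).
Eigenvalues of H: 0, 10.
H has a zero eigenvalue (singular; positive semidefinite but not definite), so H is neither positive definite, negative definite, nor indefinite. The second-order test alone is inconclusive -> degen.
(Indeed, f is constant along the null direction of H through x*, so x* is not a strict local extremum.)

degen
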